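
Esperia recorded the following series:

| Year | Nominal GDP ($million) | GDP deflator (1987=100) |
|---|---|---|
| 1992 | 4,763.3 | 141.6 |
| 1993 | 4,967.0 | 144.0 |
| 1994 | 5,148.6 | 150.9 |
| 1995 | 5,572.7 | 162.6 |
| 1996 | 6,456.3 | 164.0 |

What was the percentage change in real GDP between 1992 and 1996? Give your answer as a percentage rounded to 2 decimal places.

Real GDP 1992 = 4763.3/1.416 = 3363.91.
Real GDP 1996 = 6456.3/1.640 = 3936.77.
Change = 3936.77/3363.91 − 1 = 0.1703.

17.03%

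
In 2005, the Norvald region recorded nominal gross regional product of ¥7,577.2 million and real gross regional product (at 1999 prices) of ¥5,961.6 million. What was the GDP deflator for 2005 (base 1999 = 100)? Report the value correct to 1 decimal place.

127.1

GDP deflator = (Nominal / Real) × 100 = 7577.2 / 5961.6 × 100 = 127.10.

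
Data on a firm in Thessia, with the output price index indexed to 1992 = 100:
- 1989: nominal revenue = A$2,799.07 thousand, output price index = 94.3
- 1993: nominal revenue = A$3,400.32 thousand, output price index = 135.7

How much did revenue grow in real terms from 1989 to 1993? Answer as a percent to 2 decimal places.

Real revenue 1989 = 2799.07 / 0.943 = 2968.26.
Real revenue 1993 = 3400.32 / 1.357 = 2505.76.
Real growth = 2505.76 / 2968.26 − 1 = -0.1558.

-15.58%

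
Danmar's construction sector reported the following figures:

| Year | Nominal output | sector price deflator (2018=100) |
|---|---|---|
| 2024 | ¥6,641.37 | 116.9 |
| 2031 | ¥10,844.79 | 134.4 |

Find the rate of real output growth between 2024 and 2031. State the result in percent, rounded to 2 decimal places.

Real output 2024 = 6641.37 / 1.169 = 5681.24.
Real output 2031 = 10844.79 / 1.344 = 8069.04.
Real growth = 8069.04 / 5681.24 − 1 = 0.4203.

42.03%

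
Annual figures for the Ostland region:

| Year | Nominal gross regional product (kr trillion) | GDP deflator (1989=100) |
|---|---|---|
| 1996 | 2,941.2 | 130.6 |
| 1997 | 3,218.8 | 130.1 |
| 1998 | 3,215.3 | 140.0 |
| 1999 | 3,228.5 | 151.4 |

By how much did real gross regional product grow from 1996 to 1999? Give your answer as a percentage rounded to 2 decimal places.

Real gross regional product 1996 = 2941.2/1.306 = 2252.07.
Real gross regional product 1999 = 3228.5/1.514 = 2132.43.
Change = 2132.43/2252.07 − 1 = -0.0531.

-5.31%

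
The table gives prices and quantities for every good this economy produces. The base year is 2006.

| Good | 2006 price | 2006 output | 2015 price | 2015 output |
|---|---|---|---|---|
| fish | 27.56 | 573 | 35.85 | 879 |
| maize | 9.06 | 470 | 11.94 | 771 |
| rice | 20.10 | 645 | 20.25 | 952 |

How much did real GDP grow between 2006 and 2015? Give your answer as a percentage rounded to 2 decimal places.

Real GDP 2006 = Nominal GDP 2006 = 27.56·573 + 9.06·470 + 20.10·645 = 33014.58.
Real GDP 2015 (at 2006 prices) = 27.56·879 + 9.06·771 + 20.10·952 = 50345.70.
Real growth = 50345.70/33014.58 − 1 = 0.5250.

52.50%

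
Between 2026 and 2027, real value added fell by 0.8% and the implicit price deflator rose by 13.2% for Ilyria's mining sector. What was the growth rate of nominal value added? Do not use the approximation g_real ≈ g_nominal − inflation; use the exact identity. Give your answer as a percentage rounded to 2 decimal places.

12.29%

(1 + g_nom) = (1 + g_real)(1 + π) = 0.9920 × 1.1320 = 1.12294.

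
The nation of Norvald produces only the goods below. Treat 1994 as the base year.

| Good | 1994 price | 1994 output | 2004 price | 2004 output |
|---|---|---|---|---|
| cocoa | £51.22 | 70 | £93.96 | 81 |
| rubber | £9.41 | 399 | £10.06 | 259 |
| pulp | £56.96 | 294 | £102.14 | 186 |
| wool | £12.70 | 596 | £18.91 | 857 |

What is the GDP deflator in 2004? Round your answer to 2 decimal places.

Nominal GDP 2004 = 93.96·81 + 10.06·259 + 102.14·186 + 18.91·857 = 45420.21.
Real GDP 2004 (at 1994 prices) = 51.22·81 + 9.41·259 + 56.96·186 + 12.70·857 = 28064.47.
Deflator = Nominal/Real × 100 = 45420.21/28064.47 × 100 = 161.842.

161.84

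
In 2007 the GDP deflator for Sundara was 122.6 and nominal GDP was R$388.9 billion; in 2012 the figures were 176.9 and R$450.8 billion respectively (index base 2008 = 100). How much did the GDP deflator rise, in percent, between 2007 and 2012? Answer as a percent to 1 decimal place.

44.3%

Price-level change = 176.9 / 122.6 − 1 = 0.4429.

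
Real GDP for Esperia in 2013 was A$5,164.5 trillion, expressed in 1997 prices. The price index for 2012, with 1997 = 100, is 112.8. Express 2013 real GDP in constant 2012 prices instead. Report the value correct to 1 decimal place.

A$5,825.6 trillion

Real GDP in 2012 prices = Real GDP in 1997 prices × (P_2012/P_1997) = 5164.5 × 1.128 = 5825.56.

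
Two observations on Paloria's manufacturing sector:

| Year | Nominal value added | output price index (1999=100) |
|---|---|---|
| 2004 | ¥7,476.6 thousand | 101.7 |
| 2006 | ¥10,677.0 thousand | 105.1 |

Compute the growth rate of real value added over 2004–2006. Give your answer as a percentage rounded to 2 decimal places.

Real value added 2004 = 7476.6 / 1.017 = 7351.62.
Real value added 2006 = 10677.0 / 1.051 = 10158.90.
Real growth = 10158.90 / 7351.62 − 1 = 0.3819.

38.19%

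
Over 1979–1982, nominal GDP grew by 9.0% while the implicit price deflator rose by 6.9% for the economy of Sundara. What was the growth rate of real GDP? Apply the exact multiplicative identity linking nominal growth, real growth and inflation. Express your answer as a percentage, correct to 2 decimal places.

1.96%

(1 + g_nom) = (1 + g_real)(1 + π), so g_real = 1.0900 / 1.0690 − 1 = 0.01964.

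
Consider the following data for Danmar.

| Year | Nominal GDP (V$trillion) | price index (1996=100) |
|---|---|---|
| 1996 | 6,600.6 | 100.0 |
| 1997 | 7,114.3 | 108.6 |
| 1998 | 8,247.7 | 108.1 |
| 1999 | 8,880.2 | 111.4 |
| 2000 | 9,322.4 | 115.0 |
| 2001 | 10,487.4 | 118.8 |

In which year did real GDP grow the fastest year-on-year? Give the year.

1998

1997: real = 7114.3/1.086 = 6550.92; growth vs 1996 (6600.60) = -0.75%.
1998: real = 8247.7/1.081 = 7629.69; growth vs 1997 (6550.92) = 16.47%.
1999: real = 8880.2/1.114 = 7971.45; growth vs 1998 (7629.69) = 4.48%.
2000: real = 9322.4/1.150 = 8106.43; growth vs 1999 (7971.45) = 1.69%.
2001: real = 10487.4/1.188 = 8827.78; growth vs 2000 (8106.43) = 8.90%.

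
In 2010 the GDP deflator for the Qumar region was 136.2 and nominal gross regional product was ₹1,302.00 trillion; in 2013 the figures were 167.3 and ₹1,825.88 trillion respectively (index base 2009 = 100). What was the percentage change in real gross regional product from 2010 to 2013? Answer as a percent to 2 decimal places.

Deflate each year: 2010 → 1302.00/1.362 = 955.95; 2013 → 1825.88/1.673 = 1091.38.
So real gross regional product changed by 1091.38/955.95 − 1 = 0.1417, i.e. 14.17%.

14.17%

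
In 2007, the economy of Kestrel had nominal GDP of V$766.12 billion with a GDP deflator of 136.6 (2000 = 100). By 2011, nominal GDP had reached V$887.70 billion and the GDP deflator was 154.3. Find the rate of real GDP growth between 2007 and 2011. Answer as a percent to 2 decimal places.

2.58%

Deflate each year: 2007 → 766.12/1.366 = 560.85; 2011 → 887.70/1.543 = 575.31.
So real GDP changed by 575.31/560.85 − 1 = 0.0258, i.e. 2.58%.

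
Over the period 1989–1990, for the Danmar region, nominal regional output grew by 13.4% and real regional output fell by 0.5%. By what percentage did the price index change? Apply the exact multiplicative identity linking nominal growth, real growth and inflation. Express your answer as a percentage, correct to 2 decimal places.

13.97%

(1 + g_nom) = (1 + g_real)(1 + π), so π = 1.1340 / 0.9950 − 1 = 0.13970.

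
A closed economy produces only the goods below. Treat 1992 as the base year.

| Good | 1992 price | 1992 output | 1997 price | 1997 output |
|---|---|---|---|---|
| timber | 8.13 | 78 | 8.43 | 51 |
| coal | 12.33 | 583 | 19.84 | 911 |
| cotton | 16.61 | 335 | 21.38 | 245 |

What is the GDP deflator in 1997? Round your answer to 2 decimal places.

151.06

Nominal GDP 1997 = 8.43·51 + 19.84·911 + 21.38·245 = 23742.27.
Real GDP 1997 (at 1992 prices) = 8.13·51 + 12.33·911 + 16.61·245 = 15716.71.
Deflator = Nominal/Real × 100 = 23742.27/15716.71 × 100 = 151.064.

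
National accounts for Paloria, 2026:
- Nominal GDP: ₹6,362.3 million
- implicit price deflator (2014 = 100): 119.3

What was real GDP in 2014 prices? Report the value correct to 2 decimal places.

₹5,333.03 million

Real GDP = Nominal / (implicit price deflator/100) = 6362.3 / 1.193 = 5333.03.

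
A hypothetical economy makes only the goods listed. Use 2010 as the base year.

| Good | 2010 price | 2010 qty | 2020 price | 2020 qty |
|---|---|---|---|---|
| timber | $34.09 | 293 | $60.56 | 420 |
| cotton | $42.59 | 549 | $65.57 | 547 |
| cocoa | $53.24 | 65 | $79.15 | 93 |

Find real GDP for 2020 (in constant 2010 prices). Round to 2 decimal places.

$42565.85

Real GDP 2020 = Σ (p_2010 × q_2020) = 34.09·420 + 42.59·547 + 53.24·93 = 42565.85.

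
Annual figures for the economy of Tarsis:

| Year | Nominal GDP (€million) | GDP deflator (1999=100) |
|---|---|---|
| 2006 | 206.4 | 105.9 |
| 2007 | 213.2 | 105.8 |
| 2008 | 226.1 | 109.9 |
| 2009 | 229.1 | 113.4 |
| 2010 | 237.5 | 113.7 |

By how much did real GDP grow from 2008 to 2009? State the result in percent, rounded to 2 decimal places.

Real GDP 2008 = 226.1/1.099 = 205.73.
Real GDP 2009 = 229.1/1.134 = 202.03.
Change = 202.03/205.73 − 1 = -0.0180.

-1.80%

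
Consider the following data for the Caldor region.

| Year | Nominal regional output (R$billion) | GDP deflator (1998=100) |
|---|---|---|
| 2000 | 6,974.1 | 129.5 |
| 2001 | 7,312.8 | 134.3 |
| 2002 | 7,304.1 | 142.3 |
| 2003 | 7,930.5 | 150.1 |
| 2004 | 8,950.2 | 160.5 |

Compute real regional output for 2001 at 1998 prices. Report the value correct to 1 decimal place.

Real regional output 2001 = 7312.8 / 1.343 = 5445.12.

R$5,445.1 billion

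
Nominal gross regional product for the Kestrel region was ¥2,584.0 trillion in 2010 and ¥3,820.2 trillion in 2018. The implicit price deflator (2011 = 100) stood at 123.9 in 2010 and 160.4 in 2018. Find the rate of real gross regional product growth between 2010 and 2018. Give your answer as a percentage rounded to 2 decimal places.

Real gross regional product 2010 = 2584.0 / 1.239 = 2085.55.
Real gross regional product 2018 = 3820.2 / 1.604 = 2381.67.
Real growth = 2381.67 / 2085.55 − 1 = 0.1420.

14.20%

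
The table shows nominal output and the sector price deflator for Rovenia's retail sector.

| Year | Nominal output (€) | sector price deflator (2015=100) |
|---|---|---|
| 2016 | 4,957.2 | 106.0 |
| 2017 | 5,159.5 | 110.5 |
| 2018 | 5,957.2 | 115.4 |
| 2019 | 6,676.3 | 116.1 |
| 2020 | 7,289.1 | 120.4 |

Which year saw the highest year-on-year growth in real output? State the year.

2017: real = 5159.5/1.105 = 4669.23; growth vs 2016 (4676.60) = -0.16%.
2018: real = 5957.2/1.154 = 5162.22; growth vs 2017 (4669.23) = 10.56%.
2019: real = 6676.3/1.161 = 5750.47; growth vs 2018 (5162.22) = 11.40%.
2020: real = 7289.1/1.204 = 6054.07; growth vs 2019 (5750.47) = 5.28%.

2019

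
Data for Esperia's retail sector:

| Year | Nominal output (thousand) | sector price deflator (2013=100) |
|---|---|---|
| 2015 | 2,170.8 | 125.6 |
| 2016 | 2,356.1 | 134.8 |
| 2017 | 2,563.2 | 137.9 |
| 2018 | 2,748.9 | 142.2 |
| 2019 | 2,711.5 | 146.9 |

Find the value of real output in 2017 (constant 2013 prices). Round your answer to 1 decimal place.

Real output 2017 = 2563.2 / 1.379 = 1858.74.

1,858.7 thousand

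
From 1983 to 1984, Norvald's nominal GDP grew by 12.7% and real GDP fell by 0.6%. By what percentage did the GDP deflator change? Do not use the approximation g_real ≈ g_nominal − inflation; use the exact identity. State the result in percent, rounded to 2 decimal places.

(1 + g_nom) = (1 + g_real)(1 + π), so π = 1.1270 / 0.9940 − 1 = 0.13380.

13.38%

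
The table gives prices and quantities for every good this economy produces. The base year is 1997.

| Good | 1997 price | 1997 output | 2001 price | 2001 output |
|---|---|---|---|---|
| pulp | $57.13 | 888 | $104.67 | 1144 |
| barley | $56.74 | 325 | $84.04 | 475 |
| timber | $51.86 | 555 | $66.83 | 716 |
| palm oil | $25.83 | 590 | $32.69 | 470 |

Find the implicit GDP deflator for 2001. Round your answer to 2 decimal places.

157.42

Nominal GDP 2001 = 104.67·1144 + 84.04·475 + 66.83·716 + 32.69·470 = 222876.06.
Real GDP 2001 (at 1997 prices) = 57.13·1144 + 56.74·475 + 51.86·716 + 25.83·470 = 141580.08.
Deflator = Nominal/Real × 100 = 222876.06/141580.08 × 100 = 157.420.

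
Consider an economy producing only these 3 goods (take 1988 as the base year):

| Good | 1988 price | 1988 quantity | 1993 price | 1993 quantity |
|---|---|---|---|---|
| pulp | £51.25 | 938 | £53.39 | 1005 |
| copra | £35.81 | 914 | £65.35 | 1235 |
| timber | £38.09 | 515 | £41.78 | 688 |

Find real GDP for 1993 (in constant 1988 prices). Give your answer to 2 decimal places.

£121937.52

Real GDP 1993 = Σ (p_1988 × q_1993) = 51.25·1005 + 35.81·1235 + 38.09·688 = 121937.52.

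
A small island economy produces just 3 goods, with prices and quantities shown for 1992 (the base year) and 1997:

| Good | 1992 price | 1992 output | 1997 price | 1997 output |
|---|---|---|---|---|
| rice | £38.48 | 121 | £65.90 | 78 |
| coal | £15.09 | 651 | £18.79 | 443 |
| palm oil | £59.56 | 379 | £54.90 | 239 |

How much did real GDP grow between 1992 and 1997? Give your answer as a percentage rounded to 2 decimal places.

-35.44%

Real GDP 1992 = Nominal GDP 1992 = 38.48·121 + 15.09·651 + 59.56·379 = 37052.91.
Real GDP 1997 (at 1992 prices) = 38.48·78 + 15.09·443 + 59.56·239 = 23921.15.
Real growth = 23921.15/37052.91 − 1 = -0.3544.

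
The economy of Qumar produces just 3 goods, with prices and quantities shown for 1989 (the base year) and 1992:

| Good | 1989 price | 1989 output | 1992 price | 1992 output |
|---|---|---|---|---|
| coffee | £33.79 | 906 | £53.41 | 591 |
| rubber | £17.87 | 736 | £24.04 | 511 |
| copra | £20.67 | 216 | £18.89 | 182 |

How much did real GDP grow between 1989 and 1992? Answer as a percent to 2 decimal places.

-31.86%

Real GDP 1989 = Nominal GDP 1989 = 33.79·906 + 17.87·736 + 20.67·216 = 48230.78.
Real GDP 1992 (at 1989 prices) = 33.79·591 + 17.87·511 + 20.67·182 = 32863.40.
Real growth = 32863.40/48230.78 − 1 = -0.3186.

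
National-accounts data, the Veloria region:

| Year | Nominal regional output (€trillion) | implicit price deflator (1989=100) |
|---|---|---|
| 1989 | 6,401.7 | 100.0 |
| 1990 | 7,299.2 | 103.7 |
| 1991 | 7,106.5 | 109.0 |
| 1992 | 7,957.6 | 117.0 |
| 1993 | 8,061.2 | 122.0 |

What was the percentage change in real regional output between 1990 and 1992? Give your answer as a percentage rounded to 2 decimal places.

-3.37%

Real regional output 1990 = 7299.2/1.037 = 7038.77.
Real regional output 1992 = 7957.6/1.170 = 6801.37.
Change = 6801.37/7038.77 − 1 = -0.0337.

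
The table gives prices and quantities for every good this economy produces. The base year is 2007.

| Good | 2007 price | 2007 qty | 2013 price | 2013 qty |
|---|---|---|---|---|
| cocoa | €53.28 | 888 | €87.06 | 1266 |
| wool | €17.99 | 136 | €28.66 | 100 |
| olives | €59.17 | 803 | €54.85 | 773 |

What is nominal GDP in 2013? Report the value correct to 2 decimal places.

Nominal GDP 2013 = Σ (p_2013 × q_2013) = 87.06·1266 + 28.66·100 + 54.85·773 = 155483.01.

€155483.01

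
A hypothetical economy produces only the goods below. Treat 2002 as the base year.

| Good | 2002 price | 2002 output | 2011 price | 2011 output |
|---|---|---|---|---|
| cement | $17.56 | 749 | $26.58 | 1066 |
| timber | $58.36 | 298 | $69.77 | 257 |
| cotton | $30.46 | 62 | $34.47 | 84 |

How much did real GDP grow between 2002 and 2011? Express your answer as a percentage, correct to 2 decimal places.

11.85%

Real GDP 2002 = Nominal GDP 2002 = 17.56·749 + 58.36·298 + 30.46·62 = 32432.24.
Real GDP 2011 (at 2002 prices) = 17.56·1066 + 58.36·257 + 30.46·84 = 36276.12.
Real growth = 36276.12/32432.24 − 1 = 0.1185.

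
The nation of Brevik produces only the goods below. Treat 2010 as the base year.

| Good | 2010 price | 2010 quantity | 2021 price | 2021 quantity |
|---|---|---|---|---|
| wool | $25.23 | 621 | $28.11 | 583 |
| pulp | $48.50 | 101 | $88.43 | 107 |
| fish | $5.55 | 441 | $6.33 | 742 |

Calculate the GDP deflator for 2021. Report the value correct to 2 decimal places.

Nominal GDP 2021 = 28.11·583 + 88.43·107 + 6.33·742 = 30547.00.
Real GDP 2021 (at 2010 prices) = 25.23·583 + 48.50·107 + 5.55·742 = 24016.69.
Deflator = Nominal/Real × 100 = 30547.00/24016.69 × 100 = 127.191.

127.19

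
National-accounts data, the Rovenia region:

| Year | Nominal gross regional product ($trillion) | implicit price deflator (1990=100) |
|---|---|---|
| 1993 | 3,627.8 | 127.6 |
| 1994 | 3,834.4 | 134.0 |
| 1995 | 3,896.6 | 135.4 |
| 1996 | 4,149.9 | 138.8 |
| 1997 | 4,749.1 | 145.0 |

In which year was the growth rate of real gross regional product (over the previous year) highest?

1994: real = 3834.4/1.340 = 2861.49; growth vs 1993 (2843.10) = 0.65%.
1995: real = 3896.6/1.354 = 2877.84; growth vs 1994 (2861.49) = 0.57%.
1996: real = 4149.9/1.388 = 2989.84; growth vs 1995 (2877.84) = 3.89%.
1997: real = 4749.1/1.450 = 3275.24; growth vs 1996 (2989.84) = 9.55%.

1997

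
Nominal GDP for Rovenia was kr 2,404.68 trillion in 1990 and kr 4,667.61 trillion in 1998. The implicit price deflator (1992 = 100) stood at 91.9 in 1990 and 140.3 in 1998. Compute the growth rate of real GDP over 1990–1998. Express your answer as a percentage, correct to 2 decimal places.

Deflate each year: 1990 → 2404.68/0.919 = 2616.63; 1998 → 4667.61/1.403 = 3326.88.
So real GDP changed by 3326.88/2616.63 − 1 = 0.2714, i.e. 27.14%.

27.14%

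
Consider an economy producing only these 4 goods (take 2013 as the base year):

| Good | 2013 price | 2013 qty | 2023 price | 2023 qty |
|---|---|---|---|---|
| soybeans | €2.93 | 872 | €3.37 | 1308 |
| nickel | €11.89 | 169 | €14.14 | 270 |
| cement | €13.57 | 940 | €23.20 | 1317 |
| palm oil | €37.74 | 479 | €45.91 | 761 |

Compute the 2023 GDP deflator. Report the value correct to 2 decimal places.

137.44

Nominal GDP 2023 = 3.37·1308 + 14.14·270 + 23.20·1317 + 45.91·761 = 73717.67.
Real GDP 2023 (at 2013 prices) = 2.93·1308 + 11.89·270 + 13.57·1317 + 37.74·761 = 53634.57.
Deflator = Nominal/Real × 100 = 73717.67/53634.57 × 100 = 137.444.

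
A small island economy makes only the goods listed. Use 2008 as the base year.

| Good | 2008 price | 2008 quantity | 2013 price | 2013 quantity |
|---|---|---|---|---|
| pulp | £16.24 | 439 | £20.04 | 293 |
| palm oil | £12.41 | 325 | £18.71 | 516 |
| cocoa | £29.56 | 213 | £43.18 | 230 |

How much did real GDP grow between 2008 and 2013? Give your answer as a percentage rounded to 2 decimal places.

Real GDP 2008 = Nominal GDP 2008 = 16.24·439 + 12.41·325 + 29.56·213 = 17458.89.
Real GDP 2013 (at 2008 prices) = 16.24·293 + 12.41·516 + 29.56·230 = 17960.68.
Real growth = 17960.68/17458.89 − 1 = 0.0287.

2.87%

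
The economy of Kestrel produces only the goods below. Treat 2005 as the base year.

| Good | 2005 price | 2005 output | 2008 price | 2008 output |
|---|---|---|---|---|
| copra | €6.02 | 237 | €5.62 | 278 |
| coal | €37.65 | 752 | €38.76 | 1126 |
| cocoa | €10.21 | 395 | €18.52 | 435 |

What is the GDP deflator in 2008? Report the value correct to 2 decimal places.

Nominal GDP 2008 = 5.62·278 + 38.76·1126 + 18.52·435 = 53262.32.
Real GDP 2008 (at 2005 prices) = 6.02·278 + 37.65·1126 + 10.21·435 = 48508.81.
Deflator = Nominal/Real × 100 = 53262.32/48508.81 × 100 = 109.799.

109.80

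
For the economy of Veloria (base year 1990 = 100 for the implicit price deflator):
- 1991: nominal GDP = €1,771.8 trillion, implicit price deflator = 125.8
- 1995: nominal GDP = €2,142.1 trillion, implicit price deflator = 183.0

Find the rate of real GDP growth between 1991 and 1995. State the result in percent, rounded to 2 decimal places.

Deflate each year: 1991 → 1771.8/1.258 = 1408.43; 1995 → 2142.1/1.830 = 1170.55.
So real GDP changed by 1170.55/1408.43 − 1 = -0.1689, i.e. -16.89%.

-16.89%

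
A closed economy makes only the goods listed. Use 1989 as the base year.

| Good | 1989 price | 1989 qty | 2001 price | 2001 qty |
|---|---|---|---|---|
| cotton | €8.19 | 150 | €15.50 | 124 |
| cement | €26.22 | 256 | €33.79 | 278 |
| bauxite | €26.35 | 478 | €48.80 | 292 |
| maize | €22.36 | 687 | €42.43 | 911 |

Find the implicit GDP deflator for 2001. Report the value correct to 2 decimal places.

Nominal GDP 2001 = 15.50·124 + 33.79·278 + 48.80·292 + 42.43·911 = 64218.95.
Real GDP 2001 (at 1989 prices) = 8.19·124 + 26.22·278 + 26.35·292 + 22.36·911 = 36368.88.
Deflator = Nominal/Real × 100 = 64218.95/36368.88 × 100 = 176.577.

176.58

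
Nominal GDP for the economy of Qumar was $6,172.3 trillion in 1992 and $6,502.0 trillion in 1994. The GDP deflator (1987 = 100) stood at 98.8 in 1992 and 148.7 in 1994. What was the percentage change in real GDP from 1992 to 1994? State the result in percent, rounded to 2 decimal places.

-30.01%

Real GDP 1992 = 6172.3 / 0.988 = 6247.27.
Real GDP 1994 = 6502.0 / 1.487 = 4372.56.
Real growth = 4372.56 / 6247.27 − 1 = -0.3001.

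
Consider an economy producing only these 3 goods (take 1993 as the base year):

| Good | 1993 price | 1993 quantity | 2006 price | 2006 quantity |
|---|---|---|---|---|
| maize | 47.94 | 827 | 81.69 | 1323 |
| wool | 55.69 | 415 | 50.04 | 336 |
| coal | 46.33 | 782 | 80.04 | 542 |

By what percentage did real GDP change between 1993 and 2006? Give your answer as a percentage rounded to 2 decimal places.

Real GDP 1993 = Nominal GDP 1993 = 47.94·827 + 55.69·415 + 46.33·782 = 98987.79.
Real GDP 2006 (at 1993 prices) = 47.94·1323 + 55.69·336 + 46.33·542 = 107247.32.
Real growth = 107247.32/98987.79 − 1 = 0.0834.

8.34%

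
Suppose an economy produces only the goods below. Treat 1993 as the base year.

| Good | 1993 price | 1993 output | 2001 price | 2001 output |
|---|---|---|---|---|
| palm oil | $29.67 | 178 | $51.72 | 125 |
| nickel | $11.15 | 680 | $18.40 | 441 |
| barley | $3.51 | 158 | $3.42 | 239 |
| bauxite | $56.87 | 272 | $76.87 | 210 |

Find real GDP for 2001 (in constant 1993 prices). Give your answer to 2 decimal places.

$21407.49

Real GDP 2001 = Σ (p_1993 × q_2001) = 29.67·125 + 11.15·441 + 3.51·239 + 56.87·210 = 21407.49.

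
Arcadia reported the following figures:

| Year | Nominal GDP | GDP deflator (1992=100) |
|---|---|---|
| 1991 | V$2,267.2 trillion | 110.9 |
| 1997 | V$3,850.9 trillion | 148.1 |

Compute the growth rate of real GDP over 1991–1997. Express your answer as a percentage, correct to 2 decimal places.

Deflate each year: 1991 → 2267.2/1.109 = 2044.36; 1997 → 3850.9/1.481 = 2600.20.
So real GDP changed by 2600.20/2044.36 − 1 = 0.2719, i.e. 27.19%.

27.19%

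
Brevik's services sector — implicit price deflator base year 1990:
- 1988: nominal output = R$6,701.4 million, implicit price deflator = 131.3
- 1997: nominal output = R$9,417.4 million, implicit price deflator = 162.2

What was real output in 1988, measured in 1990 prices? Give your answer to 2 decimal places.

R$5,103.88 million

Real output = Nominal / (implicit price deflator/100) = 6701.4 / 1.313 = 5103.88.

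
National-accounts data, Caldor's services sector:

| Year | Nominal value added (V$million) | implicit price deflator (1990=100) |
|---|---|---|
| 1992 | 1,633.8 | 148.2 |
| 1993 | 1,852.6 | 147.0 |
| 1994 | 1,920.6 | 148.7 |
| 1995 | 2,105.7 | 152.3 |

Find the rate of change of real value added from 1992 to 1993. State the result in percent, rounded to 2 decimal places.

Real value added 1992 = 1633.8/1.482 = 1102.43.
Real value added 1993 = 1852.6/1.470 = 1260.27.
Change = 1260.27/1102.43 − 1 = 0.1432.

14.32%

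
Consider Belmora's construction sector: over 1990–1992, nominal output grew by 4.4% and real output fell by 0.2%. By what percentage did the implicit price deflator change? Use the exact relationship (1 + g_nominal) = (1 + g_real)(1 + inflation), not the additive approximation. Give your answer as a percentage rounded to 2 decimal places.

4.61%

(1 + g_nom) = (1 + g_real)(1 + π), so π = 1.0440 / 0.9980 − 1 = 0.04609.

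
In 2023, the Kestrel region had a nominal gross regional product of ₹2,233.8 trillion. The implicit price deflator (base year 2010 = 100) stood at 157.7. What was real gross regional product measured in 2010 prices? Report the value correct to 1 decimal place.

Real gross regional product = Nominal / (implicit price deflator/100) = 2233.8 / 1.577 = 1416.49.

₹1,416.5 trillion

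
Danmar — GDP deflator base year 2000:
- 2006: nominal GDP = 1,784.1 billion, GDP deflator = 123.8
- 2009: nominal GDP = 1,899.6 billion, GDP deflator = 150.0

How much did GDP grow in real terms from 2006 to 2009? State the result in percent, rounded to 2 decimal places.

-12.12%

Real GDP 2006 = 1784.1 / 1.238 = 1441.11.
Real GDP 2009 = 1899.6 / 1.500 = 1266.40.
Real growth = 1266.40 / 1441.11 − 1 = -0.1212.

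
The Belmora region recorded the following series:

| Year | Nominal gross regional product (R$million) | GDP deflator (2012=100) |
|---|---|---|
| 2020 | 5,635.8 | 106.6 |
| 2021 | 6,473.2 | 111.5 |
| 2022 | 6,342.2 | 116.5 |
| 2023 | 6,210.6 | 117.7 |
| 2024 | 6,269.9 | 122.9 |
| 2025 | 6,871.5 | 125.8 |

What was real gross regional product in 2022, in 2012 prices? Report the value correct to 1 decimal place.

Real gross regional product 2022 = 6342.2 / 1.165 = 5443.95.

R$5,443.9 million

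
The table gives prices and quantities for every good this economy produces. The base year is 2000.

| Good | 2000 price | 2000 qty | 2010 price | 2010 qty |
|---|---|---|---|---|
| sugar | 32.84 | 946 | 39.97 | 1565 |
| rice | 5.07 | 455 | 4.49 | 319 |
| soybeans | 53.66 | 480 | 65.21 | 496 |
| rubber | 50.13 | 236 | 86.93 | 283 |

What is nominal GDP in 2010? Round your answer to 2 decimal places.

Nominal GDP 2010 = Σ (p_2010 × q_2010) = 39.97·1565 + 4.49·319 + 65.21·496 + 86.93·283 = 120930.71.

120930.71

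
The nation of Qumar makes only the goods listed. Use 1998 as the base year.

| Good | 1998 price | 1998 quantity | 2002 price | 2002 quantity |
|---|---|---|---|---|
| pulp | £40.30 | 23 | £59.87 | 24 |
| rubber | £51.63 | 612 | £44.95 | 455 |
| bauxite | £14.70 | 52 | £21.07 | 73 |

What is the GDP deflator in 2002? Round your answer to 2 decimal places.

Nominal GDP 2002 = 59.87·24 + 44.95·455 + 21.07·73 = 23427.24.
Real GDP 2002 (at 1998 prices) = 40.30·24 + 51.63·455 + 14.70·73 = 25531.95.
Deflator = Nominal/Real × 100 = 23427.24/25531.95 × 100 = 91.757.

91.76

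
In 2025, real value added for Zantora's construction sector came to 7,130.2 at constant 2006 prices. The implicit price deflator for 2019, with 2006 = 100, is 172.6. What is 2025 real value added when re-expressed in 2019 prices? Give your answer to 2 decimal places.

Real value added in 2019 prices = Real value added in 2006 prices × (P_2019/P_2006) = 7130.2 × 1.726 = 12306.73.

12,306.73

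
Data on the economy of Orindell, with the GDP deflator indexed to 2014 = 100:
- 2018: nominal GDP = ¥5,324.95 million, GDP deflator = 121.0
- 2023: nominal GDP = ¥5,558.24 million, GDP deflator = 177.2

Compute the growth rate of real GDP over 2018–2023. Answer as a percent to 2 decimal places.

Real GDP 2018 = 5324.95 / 1.210 = 4400.79.
Real GDP 2023 = 5558.24 / 1.772 = 3136.70.
Real growth = 3136.70 / 4400.79 − 1 = -0.2872.

-28.72%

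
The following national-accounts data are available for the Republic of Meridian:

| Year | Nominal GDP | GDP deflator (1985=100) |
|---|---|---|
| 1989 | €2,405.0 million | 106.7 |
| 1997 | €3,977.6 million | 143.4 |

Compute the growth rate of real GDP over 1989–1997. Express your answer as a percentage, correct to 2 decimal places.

23.06%

Real GDP 1989 = 2405.0 / 1.067 = 2253.98.
Real GDP 1997 = 3977.6 / 1.434 = 2773.78.
Real growth = 2773.78 / 2253.98 − 1 = 0.2306.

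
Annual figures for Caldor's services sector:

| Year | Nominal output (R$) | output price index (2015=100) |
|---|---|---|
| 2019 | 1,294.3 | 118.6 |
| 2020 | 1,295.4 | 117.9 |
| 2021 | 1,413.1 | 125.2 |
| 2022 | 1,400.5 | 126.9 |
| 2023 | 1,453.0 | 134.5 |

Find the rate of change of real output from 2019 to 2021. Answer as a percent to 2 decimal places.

Real output 2019 = 1294.3/1.186 = 1091.32.
Real output 2021 = 1413.1/1.252 = 1128.67.
Change = 1128.67/1091.32 − 1 = 0.0342.

3.42%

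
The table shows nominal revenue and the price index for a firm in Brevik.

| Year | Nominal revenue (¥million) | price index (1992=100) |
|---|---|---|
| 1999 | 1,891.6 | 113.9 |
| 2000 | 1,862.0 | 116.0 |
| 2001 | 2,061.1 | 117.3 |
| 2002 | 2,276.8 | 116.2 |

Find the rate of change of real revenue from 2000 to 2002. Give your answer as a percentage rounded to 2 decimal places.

22.07%

Real revenue 2000 = 1862.0/1.160 = 1605.17.
Real revenue 2002 = 2276.8/1.162 = 1959.38.
Change = 1959.38/1605.17 − 1 = 0.2207.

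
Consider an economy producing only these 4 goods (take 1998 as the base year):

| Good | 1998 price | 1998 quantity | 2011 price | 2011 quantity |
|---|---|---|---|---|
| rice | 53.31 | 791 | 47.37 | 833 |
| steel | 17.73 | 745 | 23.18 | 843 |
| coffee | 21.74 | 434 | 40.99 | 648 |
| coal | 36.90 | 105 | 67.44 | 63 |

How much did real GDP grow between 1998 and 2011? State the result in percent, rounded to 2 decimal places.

10.31%

Real GDP 1998 = Nominal GDP 1998 = 53.31·791 + 17.73·745 + 21.74·434 + 36.90·105 = 68686.72.
Real GDP 2011 (at 1998 prices) = 53.31·833 + 17.73·843 + 21.74·648 + 36.90·63 = 75765.84.
Real growth = 75765.84/68686.72 − 1 = 0.1031.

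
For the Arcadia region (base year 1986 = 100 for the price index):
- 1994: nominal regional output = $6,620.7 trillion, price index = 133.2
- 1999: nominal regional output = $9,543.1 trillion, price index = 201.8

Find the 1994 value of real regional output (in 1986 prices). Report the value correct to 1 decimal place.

$4,970.5 trillion

Real regional output = Nominal / (price index/100) = 6620.7 / 1.332 = 4970.50.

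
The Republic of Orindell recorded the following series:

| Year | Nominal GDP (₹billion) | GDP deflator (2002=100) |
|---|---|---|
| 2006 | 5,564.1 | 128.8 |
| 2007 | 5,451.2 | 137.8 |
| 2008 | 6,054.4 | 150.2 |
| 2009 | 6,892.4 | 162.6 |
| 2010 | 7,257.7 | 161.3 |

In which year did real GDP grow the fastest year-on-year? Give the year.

2007: real = 5451.2/1.378 = 3955.88; growth vs 2006 (4319.95) = -8.43%.
2008: real = 6054.4/1.502 = 4030.89; growth vs 2007 (3955.88) = 1.90%.
2009: real = 6892.4/1.626 = 4238.87; growth vs 2008 (4030.89) = 5.16%.
2010: real = 7257.7/1.613 = 4499.50; growth vs 2009 (4238.87) = 6.15%.

2010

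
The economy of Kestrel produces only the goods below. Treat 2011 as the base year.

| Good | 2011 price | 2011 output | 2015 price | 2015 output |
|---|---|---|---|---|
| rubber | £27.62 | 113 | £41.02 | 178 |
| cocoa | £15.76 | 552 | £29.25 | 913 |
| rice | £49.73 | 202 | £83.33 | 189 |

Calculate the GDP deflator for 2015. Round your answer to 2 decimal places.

173.34

Nominal GDP 2015 = 41.02·178 + 29.25·913 + 83.33·189 = 49756.18.
Real GDP 2015 (at 2011 prices) = 27.62·178 + 15.76·913 + 49.73·189 = 28704.21.
Deflator = Nominal/Real × 100 = 49756.18/28704.21 × 100 = 173.341.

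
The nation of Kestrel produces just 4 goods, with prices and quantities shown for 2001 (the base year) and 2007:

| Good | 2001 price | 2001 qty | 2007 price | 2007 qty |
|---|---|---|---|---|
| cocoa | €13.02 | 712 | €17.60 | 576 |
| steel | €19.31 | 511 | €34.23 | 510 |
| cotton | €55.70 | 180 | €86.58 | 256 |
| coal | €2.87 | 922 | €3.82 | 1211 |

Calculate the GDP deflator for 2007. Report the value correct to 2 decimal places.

155.02

Nominal GDP 2007 = 17.60·576 + 34.23·510 + 86.58·256 + 3.82·1211 = 54385.40.
Real GDP 2007 (at 2001 prices) = 13.02·576 + 19.31·510 + 55.70·256 + 2.87·1211 = 35082.39.
Deflator = Nominal/Real × 100 = 54385.40/35082.39 × 100 = 155.022.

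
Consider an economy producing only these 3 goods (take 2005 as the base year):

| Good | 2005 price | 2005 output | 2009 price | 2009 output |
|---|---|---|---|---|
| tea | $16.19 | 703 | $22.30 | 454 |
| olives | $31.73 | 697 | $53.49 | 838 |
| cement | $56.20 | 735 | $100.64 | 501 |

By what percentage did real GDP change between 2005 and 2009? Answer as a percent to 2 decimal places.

Real GDP 2005 = Nominal GDP 2005 = 16.19·703 + 31.73·697 + 56.20·735 = 74804.38.
Real GDP 2009 (at 2005 prices) = 16.19·454 + 31.73·838 + 56.20·501 = 62096.20.
Real growth = 62096.20/74804.38 − 1 = -0.1699.

-16.99%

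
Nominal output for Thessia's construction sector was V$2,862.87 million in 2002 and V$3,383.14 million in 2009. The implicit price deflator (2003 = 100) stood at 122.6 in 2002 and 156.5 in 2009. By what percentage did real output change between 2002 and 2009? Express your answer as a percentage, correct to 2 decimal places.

Deflate each year: 2002 → 2862.87/1.226 = 2335.13; 2009 → 3383.14/1.565 = 2161.75.
So real output changed by 2161.75/2335.13 − 1 = -0.0742, i.e. -7.42%.

-7.42%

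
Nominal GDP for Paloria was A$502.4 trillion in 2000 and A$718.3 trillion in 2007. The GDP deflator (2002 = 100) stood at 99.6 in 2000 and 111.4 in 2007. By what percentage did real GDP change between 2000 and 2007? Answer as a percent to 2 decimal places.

Real GDP 2000 = 502.4 / 0.996 = 504.42.
Real GDP 2007 = 718.3 / 1.114 = 644.79.
Real growth = 644.79 / 504.42 − 1 = 0.2783.

27.83%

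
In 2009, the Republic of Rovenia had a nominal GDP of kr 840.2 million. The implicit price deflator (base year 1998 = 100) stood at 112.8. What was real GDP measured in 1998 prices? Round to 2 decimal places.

kr 744.86 million

Real GDP = Nominal / (implicit price deflator/100) = 840.2 / 1.128 = 744.86.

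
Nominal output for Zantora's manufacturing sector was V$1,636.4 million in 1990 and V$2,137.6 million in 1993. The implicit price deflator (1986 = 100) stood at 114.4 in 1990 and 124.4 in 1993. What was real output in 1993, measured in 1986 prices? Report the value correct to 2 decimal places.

V$1,718.33 million

Real output = Nominal / (implicit price deflator/100) = 2137.6 / 1.244 = 1718.33.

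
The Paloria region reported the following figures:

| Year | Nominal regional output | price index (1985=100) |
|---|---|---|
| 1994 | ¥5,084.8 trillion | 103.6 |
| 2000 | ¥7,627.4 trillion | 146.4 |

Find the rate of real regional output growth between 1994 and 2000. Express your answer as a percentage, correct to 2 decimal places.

6.15%

Deflate each year: 1994 → 5084.8/1.036 = 4908.11; 2000 → 7627.4/1.464 = 5209.97.
So real regional output changed by 5209.97/4908.11 − 1 = 0.0615, i.e. 6.15%.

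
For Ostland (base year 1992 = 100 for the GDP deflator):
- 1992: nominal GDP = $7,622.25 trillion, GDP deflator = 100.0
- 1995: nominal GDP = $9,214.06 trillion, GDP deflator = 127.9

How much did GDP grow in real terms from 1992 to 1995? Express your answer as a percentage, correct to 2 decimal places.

-5.49%

Deflate each year: 1992 → 7622.25/1.000 = 7622.25; 1995 → 9214.06/1.279 = 7204.11.
So real GDP changed by 7204.11/7622.25 − 1 = -0.0549, i.e. -5.49%.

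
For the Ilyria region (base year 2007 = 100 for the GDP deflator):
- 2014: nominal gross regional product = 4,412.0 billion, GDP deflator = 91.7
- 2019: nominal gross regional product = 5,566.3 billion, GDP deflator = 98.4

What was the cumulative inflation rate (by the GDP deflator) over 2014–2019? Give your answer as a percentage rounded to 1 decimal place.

7.3%

Price-level change = 98.4 / 91.7 − 1 = 0.0731.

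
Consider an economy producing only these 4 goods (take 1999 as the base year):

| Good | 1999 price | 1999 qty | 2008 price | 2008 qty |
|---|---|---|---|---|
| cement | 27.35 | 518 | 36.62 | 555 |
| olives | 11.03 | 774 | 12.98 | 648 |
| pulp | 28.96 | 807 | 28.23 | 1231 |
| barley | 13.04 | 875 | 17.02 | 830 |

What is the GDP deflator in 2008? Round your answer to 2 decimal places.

112.81

Nominal GDP 2008 = 36.62·555 + 12.98·648 + 28.23·1231 + 17.02·830 = 77612.87.
Real GDP 2008 (at 1999 prices) = 27.35·555 + 11.03·648 + 28.96·1231 + 13.04·830 = 68799.65.
Deflator = Nominal/Real × 100 = 77612.87/68799.65 × 100 = 112.810.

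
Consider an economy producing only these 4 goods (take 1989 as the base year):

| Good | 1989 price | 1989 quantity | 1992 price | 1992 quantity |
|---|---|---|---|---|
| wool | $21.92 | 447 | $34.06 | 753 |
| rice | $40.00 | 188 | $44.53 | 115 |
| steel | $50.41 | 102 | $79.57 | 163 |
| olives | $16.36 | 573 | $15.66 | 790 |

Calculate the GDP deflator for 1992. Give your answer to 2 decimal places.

132.81

Nominal GDP 1992 = 34.06·753 + 44.53·115 + 79.57·163 + 15.66·790 = 56109.44.
Real GDP 1992 (at 1989 prices) = 21.92·753 + 40.00·115 + 50.41·163 + 16.36·790 = 42246.99.
Deflator = Nominal/Real × 100 = 56109.44/42246.99 × 100 = 132.813.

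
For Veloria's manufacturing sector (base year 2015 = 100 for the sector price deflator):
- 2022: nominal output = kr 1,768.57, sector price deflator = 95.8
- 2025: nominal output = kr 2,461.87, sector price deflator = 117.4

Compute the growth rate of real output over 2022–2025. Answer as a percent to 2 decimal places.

Real output 2022 = 1768.57 / 0.958 = 1846.11.
Real output 2025 = 2461.87 / 1.174 = 2096.99.
Real growth = 2096.99 / 1846.11 − 1 = 0.1359.

13.59%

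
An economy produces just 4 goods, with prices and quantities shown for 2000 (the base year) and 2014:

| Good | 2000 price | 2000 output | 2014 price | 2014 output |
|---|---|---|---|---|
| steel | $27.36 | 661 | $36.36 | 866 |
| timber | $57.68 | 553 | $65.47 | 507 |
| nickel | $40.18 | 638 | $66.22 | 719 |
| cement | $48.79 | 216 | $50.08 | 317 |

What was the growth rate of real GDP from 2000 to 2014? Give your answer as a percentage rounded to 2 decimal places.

12.93%

Real GDP 2000 = Nominal GDP 2000 = 27.36·661 + 57.68·553 + 40.18·638 + 48.79·216 = 86155.48.
Real GDP 2014 (at 2000 prices) = 27.36·866 + 57.68·507 + 40.18·719 + 48.79·317 = 97293.37.
Real growth = 97293.37/86155.48 − 1 = 0.1293.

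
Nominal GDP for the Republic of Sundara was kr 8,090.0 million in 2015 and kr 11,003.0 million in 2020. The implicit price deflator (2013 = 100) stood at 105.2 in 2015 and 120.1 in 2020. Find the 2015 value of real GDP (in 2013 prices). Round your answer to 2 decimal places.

kr 7,690.11 million

Real GDP = Nominal / (implicit price deflator/100) = 8090.0 / 1.052 = 7690.11.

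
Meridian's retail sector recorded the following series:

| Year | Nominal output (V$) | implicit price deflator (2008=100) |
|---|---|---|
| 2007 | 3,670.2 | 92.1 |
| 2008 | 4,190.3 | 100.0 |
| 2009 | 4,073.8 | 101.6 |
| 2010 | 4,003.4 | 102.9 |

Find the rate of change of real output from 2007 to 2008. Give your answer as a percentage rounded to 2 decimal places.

5.15%

Real output 2007 = 3670.2/0.921 = 3985.02.
Real output 2008 = 4190.3/1.000 = 4190.30.
Change = 4190.30/3985.02 − 1 = 0.0515.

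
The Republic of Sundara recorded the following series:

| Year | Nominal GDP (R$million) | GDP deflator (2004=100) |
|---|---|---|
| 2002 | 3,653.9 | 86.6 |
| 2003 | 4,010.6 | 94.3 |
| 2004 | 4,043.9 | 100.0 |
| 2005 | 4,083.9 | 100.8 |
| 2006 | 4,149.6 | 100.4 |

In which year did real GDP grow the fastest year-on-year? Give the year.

2006

2003: real = 4010.6/0.943 = 4253.02; growth vs 2002 (4219.28) = 0.80%.
2004: real = 4043.9/1.000 = 4043.90; growth vs 2003 (4253.02) = -4.92%.
2005: real = 4083.9/1.008 = 4051.49; growth vs 2004 (4043.90) = 0.19%.
2006: real = 4149.6/1.004 = 4133.07; growth vs 2005 (4051.49) = 2.01%.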